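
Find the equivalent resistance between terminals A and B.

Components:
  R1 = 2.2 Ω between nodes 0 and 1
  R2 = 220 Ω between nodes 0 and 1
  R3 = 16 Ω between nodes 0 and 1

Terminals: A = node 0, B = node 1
Reduce the network between node 0 (A) and node 1 (B) by series/parallel combination:
  Rp1 = R1 ‖ R2 ‖ R3 (parallel, all between nodes 0 and 1) = 1/(1/2.2 + 1/220 + 1/16) = 1.917 Ω
R_eq = 1.917 Ω

Final answer: 1.917 Ω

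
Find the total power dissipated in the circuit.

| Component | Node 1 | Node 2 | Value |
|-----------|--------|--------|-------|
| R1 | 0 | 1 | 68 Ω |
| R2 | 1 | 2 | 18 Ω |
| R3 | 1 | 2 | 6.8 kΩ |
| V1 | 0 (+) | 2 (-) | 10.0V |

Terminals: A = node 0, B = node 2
Nodal analysis, taking node 2 as the 0 V reference.
Source V1 fixes V_0 = 10 V.
KCL at each unknown node (sum of currents leaving = 0; resistances in Ω):
  Node 1: (V_1 - 10)/68 + (V_1 - 0)/18 + (V_1 - 0)/6800 = 0
Collecting terms: 0.07041 × V_1 = 0.1471  =>  V_1 = 2.089 V
Power in each resistor, P = (ΔV)²/R:
  P_R1 = (10 - 2.089)²/68 = 0.9204 W
  P_R2 = (2.089 - 0)²/18 = 0.2424 W
  P_R3 = (2.089 - 0)²/6800 = 0.0006415 W
P_total = P_R1 + P_R2 + P_R3 = 1.163 W

Final answer: 1.163 W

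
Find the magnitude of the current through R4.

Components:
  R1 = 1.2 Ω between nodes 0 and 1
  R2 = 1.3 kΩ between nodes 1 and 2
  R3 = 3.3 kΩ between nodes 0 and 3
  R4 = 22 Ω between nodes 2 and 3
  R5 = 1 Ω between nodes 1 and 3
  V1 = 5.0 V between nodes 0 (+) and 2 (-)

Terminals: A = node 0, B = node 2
Nodal analysis, taking node 2 as the 0 V reference.
Source V1 fixes V_0 = 5 V.
KCL at each unknown node (sum of currents leaving = 0; resistances in Ω):
  Node 1: (V_1 - 5)/1.2 + (V_1 - 0)/1300 + (V_1 - V_3)/1 = 0
  Node 3: (V_3 - 5)/3300 + (V_3 - 0)/22 + (V_3 - V_1)/1 = 0
Collecting terms (coefficients in siemens):
  1.834·V_1 - 1·V_3 = 4.167
  1.046·V_3 - 1·V_1 = 0.001515
Determinant D = (1.834)(1.046) - (-1)(-1) = 0.918
V_1 = [(4.167)(1.046) - (-1)(0.001515)]/D = 4.748 V
V_3 = [(1.834)(0.001515) - (4.167)(-1)]/D = 4.542 V
I_R4 = (V_2 - V_3)/R4 = (0 - 4.542)/22 = -0.2064 A
|I_R4| = 0.2064 A

Final answer: |I_R4| = 0.2064 A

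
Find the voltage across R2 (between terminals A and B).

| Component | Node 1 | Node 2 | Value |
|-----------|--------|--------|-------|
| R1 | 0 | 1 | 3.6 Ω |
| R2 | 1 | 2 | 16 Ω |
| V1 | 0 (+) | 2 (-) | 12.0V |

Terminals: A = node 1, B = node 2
R1 and R2 are in series across V1 (node 0 → node 1 → node 2), and the output A–B is taken across R2, so this is a voltage divider.
Series current: I = V1/(R1 + R2) = 12/(3.6 + 16) = 12/19.6 = 0.6122 A
V_R2 = I × R2 = V1 × R2/(R1 + R2) = 12 × 16/19.6 = 9.796 V

Final answer: 9.796 V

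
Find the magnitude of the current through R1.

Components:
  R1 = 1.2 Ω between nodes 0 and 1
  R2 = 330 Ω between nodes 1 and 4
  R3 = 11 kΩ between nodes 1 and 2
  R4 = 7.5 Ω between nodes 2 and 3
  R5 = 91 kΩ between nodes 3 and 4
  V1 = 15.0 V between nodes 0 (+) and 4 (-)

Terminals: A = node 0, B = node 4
Nodal analysis, taking node 4 as the 0 V reference.
Source V1 fixes V_0 = 15 V.
KCL at each unknown node (sum of currents leaving = 0; resistances in Ω):
  Node 1: (V_1 - 15)/1.2 + (V_1 - 0)/330 + (V_1 - V_2)/11000 = 0
  Node 2: (V_2 - V_1)/11000 + (V_2 - V_3)/7.5 = 0
  Node 3: (V_3 - V_2)/7.5 + (V_3 - 0)/91000 = 0
Collecting terms (coefficients in siemens):
  0.8365·V_1 - 0.00009091·V_2 = 12.5
  0.1334·V_2 - 0.00009091·V_1 - 0.1333·V_3 = 0
  0.1333·V_3 - 0.1333·V_2 = 0
Solving these 3 simultaneous equations (Gaussian elimination) gives:
  V_1 = 14.95 V, V_2 = 13.33 V, V_3 = 13.33 V
I_R1 = (V_0 - V_1)/R1 = (15 - 14.95)/1.2 = 0.04544 A
|I_R1| = 0.04544 A

Final answer: |I_R1| = 0.04544 A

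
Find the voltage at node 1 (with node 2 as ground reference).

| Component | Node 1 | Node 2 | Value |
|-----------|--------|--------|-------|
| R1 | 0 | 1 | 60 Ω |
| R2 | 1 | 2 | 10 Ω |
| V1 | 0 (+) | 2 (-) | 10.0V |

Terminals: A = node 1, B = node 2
Nodal analysis, taking node 2 as the 0 V reference.
Source V1 fixes V_0 = 10 V.
KCL at each unknown node (sum of currents leaving = 0; resistances in Ω):
  Node 1: (V_1 - 10)/60 + (V_1 - 0)/10 = 0
Collecting terms: 0.1167 × V_1 = 0.1667  =>  V_1 = 1.429 V
The requested potential is V_1 = 1.429 V.

Final answer: V_1 = 1.429 V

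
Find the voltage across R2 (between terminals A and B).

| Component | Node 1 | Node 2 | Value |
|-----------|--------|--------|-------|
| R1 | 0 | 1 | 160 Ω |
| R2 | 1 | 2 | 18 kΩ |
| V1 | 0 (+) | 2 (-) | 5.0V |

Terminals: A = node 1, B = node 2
R1 and R2 are in series across V1 (node 0 → node 1 → node 2), and the output A–B is taken across R2, so this is a voltage divider.
Series current: I = V1/(R1 + R2) = 5/(160 + 18000) = 5/18160 = 0.0002753 A
V_R2 = I × R2 = V1 × R2/(R1 + R2) = 5 × 18000/18160 = 4.956 V

Final answer: 4.956 V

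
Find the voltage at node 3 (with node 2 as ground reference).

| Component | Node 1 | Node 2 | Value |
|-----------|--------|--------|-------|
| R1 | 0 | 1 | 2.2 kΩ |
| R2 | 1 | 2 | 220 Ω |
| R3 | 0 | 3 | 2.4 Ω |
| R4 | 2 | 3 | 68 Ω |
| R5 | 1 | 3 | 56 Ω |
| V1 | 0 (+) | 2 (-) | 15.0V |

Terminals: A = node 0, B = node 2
Nodal analysis, taking node 2 as the 0 V reference.
Source V1 fixes V_0 = 15 V.
KCL at each unknown node (sum of currents leaving = 0; resistances in Ω):
  Node 1: (V_1 - 15)/2200 + (V_1 - 0)/220 + (V_1 - V_3)/56 = 0
  Node 3: (V_3 - 15)/2.4 + (V_3 - 0)/68 + (V_3 - V_1)/56 = 0
Collecting terms (coefficients in siemens):
  0.02286·V_1 - 0.01786·V_3 = 0.006818
  0.4492·V_3 - 0.01786·V_1 = 6.25
Determinant D = (0.02286)(0.4492) - (-0.01786)(-0.01786) = 0.009949
V_1 = [(0.006818)(0.4492) - (-0.01786)(6.25)]/D = 11.53 V
V_3 = [(0.02286)(6.25) - (0.006818)(-0.01786)]/D = 14.37 V
The requested potential is V_3 = 14.37 V.

Final answer: V_3 = 14.37 V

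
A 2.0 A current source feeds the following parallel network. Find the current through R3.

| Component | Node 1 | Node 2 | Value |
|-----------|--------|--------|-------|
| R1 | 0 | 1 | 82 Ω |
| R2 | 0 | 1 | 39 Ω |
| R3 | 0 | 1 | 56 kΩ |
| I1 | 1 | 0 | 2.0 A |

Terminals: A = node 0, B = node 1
All resistors sit directly between nodes 0 and 1, so they are in parallel and share one voltage V; the full source current 2 A splits among them.
1/R_par = 1/82 + 1/39 + 1/56000 = 0.03785 S  =>  R_par = 26.42 Ω
V = I × R_par = 2 × 26.42 = 52.83 V
I_R3 = V/R3 = 52.83/56000 = 0.0009435 A

Final answer: 0.0009435 A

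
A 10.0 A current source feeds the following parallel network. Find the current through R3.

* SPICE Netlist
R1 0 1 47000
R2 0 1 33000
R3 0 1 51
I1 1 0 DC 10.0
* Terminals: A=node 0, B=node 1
All resistors sit directly between nodes 0 and 1, so they are in parallel and share one voltage V; the full source current 10 A splits among them.
1/R_par = 1/47000 + 1/33000 + 1/51 = 0.01966 S  =>  R_par = 50.87 Ω
V = I × R_par = 10 × 50.87 = 508.7 V
I_R3 = V/R3 = 508.7/51 = 9.974 A

Final answer: 9.974 A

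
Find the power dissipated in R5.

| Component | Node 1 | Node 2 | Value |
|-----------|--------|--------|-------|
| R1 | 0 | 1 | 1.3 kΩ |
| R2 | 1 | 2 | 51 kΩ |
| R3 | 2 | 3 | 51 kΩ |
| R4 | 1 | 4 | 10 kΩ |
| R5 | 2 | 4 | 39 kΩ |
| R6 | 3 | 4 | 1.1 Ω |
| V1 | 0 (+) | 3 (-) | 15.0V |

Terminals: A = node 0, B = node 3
Nodal analysis, taking node 3 as the 0 V reference.
Source V1 fixes V_0 = 15 V.
KCL at each unknown node (sum of currents leaving = 0; resistances in Ω):
  Node 1: (V_1 - 15)/1300 + (V_1 - V_2)/51000 + (V_1 - V_4)/10000 = 0
  Node 2: (V_2 - V_1)/51000 + (V_2 - 0)/51000 + (V_2 - V_4)/39000 = 0
  Node 4: (V_4 - V_1)/10000 + (V_4 - V_2)/39000 + (V_4 - 0)/1.1 = 0
Collecting terms (coefficients in siemens):
  0.0008888·V_1 - 0.00001961·V_2 - 0.0001·V_4 = 0.01154
  0.00006486·V_2 - 0.00001961·V_1 - 0.00002564·V_4 = 0
  0.9092·V_4 - 0.0001·V_1 - 0.00002564·V_2 = 0
Solving these 3 simultaneous equations (Gaussian elimination) gives:
  V_1 = 13.07 V, V_2 = 3.952 V, V_4 = 0.001549 V
I_R5 = (V_2 - V_4)/R5 = (3.952 - 0.001549)/39000 = 0.0001013 A
P_R5 = I_R5² × R5 = (0.0001013)² × 39000 = 0.0004001 W

Final answer: 0.0004001 W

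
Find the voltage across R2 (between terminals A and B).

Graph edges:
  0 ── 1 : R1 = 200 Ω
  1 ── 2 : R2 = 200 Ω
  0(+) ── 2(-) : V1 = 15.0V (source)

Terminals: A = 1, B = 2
R1 and R2 are in series across V1 (node 0 → node 1 → node 2), and the output A–B is taken across R2, so this is a voltage divider.
Series current: I = V1/(R1 + R2) = 15/(200 + 200) = 15/400 = 0.0375 A
V_R2 = I × R2 = V1 × R2/(R1 + R2) = 15 × 200/400 = 7.5 V

Final answer: 7.5 V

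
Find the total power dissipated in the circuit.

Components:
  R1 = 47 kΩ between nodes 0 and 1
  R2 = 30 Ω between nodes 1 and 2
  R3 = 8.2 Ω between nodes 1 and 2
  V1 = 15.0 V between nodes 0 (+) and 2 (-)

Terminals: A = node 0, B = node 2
Nodal analysis, taking node 2 as the 0 V reference.
Source V1 fixes V_0 = 15 V.
KCL at each unknown node (sum of currents leaving = 0; resistances in Ω):
  Node 1: (V_1 - 15)/47000 + (V_1 - 0)/30 + (V_1 - 0)/8.2 = 0
Collecting terms: 0.1553 × V_1 = 0.0003191  =>  V_1 = 0.002055 V
Power in each resistor, P = (ΔV)²/R:
  P_R1 = (15 - 0.002055)²/47000 = 0.004786 W
  P_R2 = (0.002055 - 0)²/30 = 0.0000001408 W
  P_R3 = (0.002055 - 0)²/8.2 = 0.000000515 W
P_total = P_R1 + P_R2 + P_R3 = 0.004787 W

Final answer: 0.004787 W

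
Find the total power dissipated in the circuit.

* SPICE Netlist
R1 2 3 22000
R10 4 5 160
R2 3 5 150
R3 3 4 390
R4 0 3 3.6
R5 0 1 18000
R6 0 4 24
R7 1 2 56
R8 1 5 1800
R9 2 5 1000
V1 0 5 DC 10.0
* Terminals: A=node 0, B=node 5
Nodal analysis, taking node 5 as the 0 V reference.
Source V1 fixes V_0 = 10 V.
KCL at each unknown node (sum of currents leaving = 0; resistances in Ω):
  Node 1: (V_1 - 10)/18000 + (V_1 - V_2)/56 + (V_1 - 0)/1800 = 0
  Node 2: (V_2 - V_3)/22000 + (V_2 - V_1)/56 + (V_2 - 0)/1000 = 0
  Node 3: (V_3 - V_2)/22000 + (V_3 - 0)/150 + (V_3 - V_4)/390 + (V_3 - 10)/3.6 = 0
  Node 4: (V_4 - V_3)/390 + (V_4 - 10)/24 + (V_4 - 0)/160 = 0
Collecting terms (coefficients in siemens):
  0.01847·V_1 - 0.01786·V_2 = 0.0005556
  0.0189·V_2 - 0.01786·V_1 - 0.00004545·V_3 = 0
  0.2871·V_3 - 0.00004545·V_2 - 0.002564·V_4 = 2.778
  0.05048·V_4 - 0.002564·V_3 = 0.4167
Solving these 4 simultaneous equations (Gaussian elimination) gives:
  V_1 = 0.6095 V, V_2 = 0.5993 V, V_3 = 9.755 V, V_4 = 8.749 V
Power in each resistor, P = (ΔV)²/R:
  P_R1 = (0.5993 - 9.755)²/22000 = 0.00381 W
  P_R2 = (9.755 - 0)²/150 = 0.6344 W
  P_R3 = (9.755 - 8.749)²/390 = 0.002593 W
  P_R4 = (10 - 9.755)²/3.6 = 0.01666 W
  P_R5 = (10 - 0.6095)²/18000 = 0.004899 W
  P_R6 = (10 - 8.749)²/24 = 0.06516 W
  P_R7 = (0.6095 - 0.5993)²/56 = 0.000001877 W
  P_R8 = (0.6095 - 0)²/1800 = 0.0002064 W
  P_R9 = (0.5993 - 0)²/1000 = 0.0003591 W
  P_R10 = (8.749 - 0)²/160 = 0.4785 W
P_total = P_R1 + P_R2 + P_R3 + P_R4 + P_R5 + P_R6 + P_R7 + P_R8 + P_R9 + P_R10 = 1.207 W

Final answer: 1.207 W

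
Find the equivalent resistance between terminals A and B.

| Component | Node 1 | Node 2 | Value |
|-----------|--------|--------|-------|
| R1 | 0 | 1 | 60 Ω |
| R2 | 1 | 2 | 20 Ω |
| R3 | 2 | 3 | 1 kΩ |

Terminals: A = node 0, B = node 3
Reduce the network between node 0 (A) and node 3 (B) by series/parallel combination:
  Rs1 = R1 + R2 (series, joined only at node 1) = 60 + 20 = 80 Ω
  Rs2 = R3 + Rs1 (series, joined only at node 2) = 1000 + 80 = 1080 Ω
R_eq = 1.08 kΩ

Final answer: 1.08 kΩ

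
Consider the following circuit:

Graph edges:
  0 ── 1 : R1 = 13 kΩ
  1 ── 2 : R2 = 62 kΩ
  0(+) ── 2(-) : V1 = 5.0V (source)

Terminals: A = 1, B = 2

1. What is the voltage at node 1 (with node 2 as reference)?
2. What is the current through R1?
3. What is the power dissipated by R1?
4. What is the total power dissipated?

Nodal analysis, taking node 2 as the 0 V reference.
Source V1 fixes V_0 = 5 V.
KCL at each unknown node (sum of currents leaving = 0; resistances in Ω):
  Node 1: (V_1 - 5)/13000 + (V_1 - 0)/62000 = 0
Collecting terms: 0.00009305 × V_1 = 0.0003846  =>  V_1 = 4.133 V
Part 1:
  Read off the nodal solution: V_1 = 4.133 V
Part 2:
  I_R1 = (V_0 - V_1)/R1 = (5 - 4.133)/13000 = 0.00006667 A
  Magnitude: I_R1 = 0.00006667 A
Part 3:
  I_R1 = (V_0 - V_1)/R1 = (5 - 4.133)/13000 = 0.00006667 A
  P_R1 = I_R1² × R1 = (0.00006667)² × 13000 = 0.00005778 W
Part 4:
  Power in each resistor, P = (ΔV)²/R:
    P_R1 = (5 - 4.133)²/13000 = 0.00005778 W
    P_R2 = (4.133 - 0)²/62000 = 0.0002756 W
  P_total = P_R1 + P_R2 = 0.0003333 W

Final answers:
1. V_1 = 4.133 V
2. I_R1 = 6.667e-05 A
3. P_R1 = 5.778e-05 W
4. P_total = 0.0003333 W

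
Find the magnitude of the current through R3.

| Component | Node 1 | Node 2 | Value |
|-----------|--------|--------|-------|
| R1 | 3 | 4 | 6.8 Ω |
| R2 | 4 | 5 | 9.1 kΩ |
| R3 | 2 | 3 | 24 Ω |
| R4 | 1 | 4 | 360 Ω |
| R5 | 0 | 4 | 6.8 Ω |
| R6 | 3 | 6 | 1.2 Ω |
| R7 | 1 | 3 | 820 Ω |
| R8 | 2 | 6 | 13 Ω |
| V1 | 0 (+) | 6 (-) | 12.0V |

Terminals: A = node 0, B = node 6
Nodal analysis, taking node 6 as the 0 V reference.
Source V1 fixes V_0 = 12 V.
KCL at each unknown node (sum of currents leaving = 0; resistances in Ω):
  Node 1: (V_1 - V_4)/360 + (V_1 - V_3)/820 = 0
  Node 2: (V_2 - V_3)/24 + (V_2 - 0)/13 = 0
  Node 3: (V_3 - V_4)/6.8 + (V_3 - V_2)/24 + (V_3 - 0)/1.2 + (V_3 - V_1)/820 = 0
  Node 4: (V_4 - V_3)/6.8 + (V_4 - V_5)/9100 + (V_4 - V_1)/360 + (V_4 - 12)/6.8 = 0
  Node 5: (V_5 - V_4)/9100 = 0
Collecting terms (coefficients in siemens):
  0.003997·V_1 - 0.00122·V_3 - 0.002778·V_4 = 0
  0.1186·V_2 - 0.04167·V_3 = 0
  1.023·V_3 - 0.00122·V_1 - 0.04167·V_2 - 0.1471·V_4 = 0
  0.297·V_4 - 0.002778·V_1 - 0.1471·V_3 - 0.0001099·V_5 = 1.765
  0.0001099·V_5 - 0.0001099·V_4 = 0
Solving these 5 simultaneous equations (Gaussian elimination) gives:
  V_1 = 4.777 V, V_2 = 0.3328 V, V_3 = 0.9473 V, V_4 = 6.458 V
  V_5 = 6.458 V
I_R3 = (V_2 - V_3)/R3 = (0.3328 - 0.9473)/24 = -0.0256 A
|I_R3| = 0.0256 A

Final answer: |I_R3| = 0.0256 A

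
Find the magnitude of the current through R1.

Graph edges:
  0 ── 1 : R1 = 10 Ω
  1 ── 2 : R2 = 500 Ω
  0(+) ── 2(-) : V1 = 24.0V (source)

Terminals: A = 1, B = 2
Nodal analysis, taking node 2 as the 0 V reference.
Source V1 fixes V_0 = 24 V.
KCL at each unknown node (sum of currents leaving = 0; resistances in Ω):
  Node 1: (V_1 - 24)/10 + (V_1 - 0)/500 = 0
Collecting terms: 0.102 × V_1 = 2.4  =>  V_1 = 23.53 V
I_R1 = (V_0 - V_1)/R1 = (24 - 23.53)/10 = 0.04706 A
|I_R1| = 0.04706 A

Final answer: |I_R1| = 0.04706 A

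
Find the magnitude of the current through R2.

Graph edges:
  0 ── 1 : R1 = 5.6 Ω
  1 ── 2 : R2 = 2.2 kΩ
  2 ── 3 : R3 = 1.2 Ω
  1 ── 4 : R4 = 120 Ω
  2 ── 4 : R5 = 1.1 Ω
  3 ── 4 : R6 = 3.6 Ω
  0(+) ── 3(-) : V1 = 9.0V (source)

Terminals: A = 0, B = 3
Nodal analysis, taking node 3 as the 0 V reference.
Source V1 fixes V_0 = 9 V.
KCL at each unknown node (sum of currents leaving = 0; resistances in Ω):
  Node 1: (V_1 - 9)/5.6 + (V_1 - V_2)/2200 + (V_1 - V_4)/120 = 0
  Node 2: (V_2 - V_1)/2200 + (V_2 - 0)/1.2 + (V_2 - V_4)/1.1 = 0
  Node 4: (V_4 - V_1)/120 + (V_4 - V_2)/1.1 + (V_4 - 0)/3.6 = 0
Collecting terms (coefficients in siemens):
  0.1874·V_1 - 0.0004545·V_2 - 0.008333·V_4 = 1.607
  1.743·V_2 - 0.0004545·V_1 - 0.9091·V_4 = 0
  1.195·V_4 - 0.008333·V_1 - 0.9091·V_2 = 0
Solving these 3 simultaneous equations (Gaussian elimination) gives:
  V_1 = 8.583 V, V_2 = 0.05545 V, V_4 = 0.102 V
I_R2 = (V_1 - V_2)/R2 = (8.583 - 0.05545)/2200 = 0.003876 A
|I_R2| = 0.003876 A

Final answer: |I_R2| = 0.003876 A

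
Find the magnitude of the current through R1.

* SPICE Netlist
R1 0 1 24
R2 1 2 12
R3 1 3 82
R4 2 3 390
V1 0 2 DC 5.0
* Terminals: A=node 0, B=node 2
Nodal analysis, taking node 2 as the 0 V reference.
Source V1 fixes V_0 = 5 V.
KCL at each unknown node (sum of currents leaving = 0; resistances in Ω):
  Node 1: (V_1 - 5)/24 + (V_1 - 0)/12 + (V_1 - V_3)/82 = 0
  Node 3: (V_3 - V_1)/82 + (V_3 - 0)/390 = 0
Collecting terms (coefficients in siemens):
  0.1372·V_1 - 0.0122·V_3 = 0.2083
  0.01476·V_3 - 0.0122·V_1 = 0
Determinant D = (0.1372)(0.01476) - (-0.0122)(-0.0122) = 0.001876
V_1 = [(0.2083)(0.01476) - (-0.0122)(0)]/D = 1.639 V
V_3 = [(0.1372)(0) - (0.2083)(-0.0122)]/D = 1.354 V
I_R1 = (V_0 - V_1)/R1 = (5 - 1.639)/24 = 0.14 A
|I_R1| = 0.14 A

Final answer: |I_R1| = 0.14 A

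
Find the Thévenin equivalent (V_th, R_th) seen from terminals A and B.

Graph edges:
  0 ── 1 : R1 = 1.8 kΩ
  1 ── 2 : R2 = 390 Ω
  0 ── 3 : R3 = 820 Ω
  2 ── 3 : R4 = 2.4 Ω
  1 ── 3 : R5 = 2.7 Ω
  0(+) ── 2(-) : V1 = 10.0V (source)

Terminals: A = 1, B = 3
Step 1 — V_th is the open-circuit voltage V_A - V_B (nothing connected across the terminals).
Nodal analysis, taking node 2 as the 0 V reference.
Source V1 fixes V_0 = 10 V.
KCL at each unknown node (sum of currents leaving = 0; resistances in Ω):
  Node 1: (V_1 - 10)/1800 + (V_1 - 0)/390 + (V_1 - V_3)/2.7 = 0
  Node 3: (V_3 - 10)/820 + (V_3 - 0)/2.4 + (V_3 - V_1)/2.7 = 0
Collecting terms (coefficients in siemens):
  0.3735·V_1 - 0.3704·V_3 = 0.005556
  0.7883·V_3 - 0.3704·V_1 = 0.0122
Determinant D = (0.3735)(0.7883) - (-0.3704)(-0.3704) = 0.1572
V_1 = [(0.005556)(0.7883) - (-0.3704)(0.0122)]/D = 0.05658 V
V_3 = [(0.3735)(0.0122) - (0.005556)(-0.3704)]/D = 0.04205 V
V_th = V_1 - V_3 = 0.05658 - 0.04205 = 0.01452 V
Step 2 — R_th: zero the source — replace V1 by a short circuit (node 2 merges into node 0) — and find the resistance seen between A (node 1) and B (node 3).
Reduce the network between node 1 (A) and node 3 (B) by series/parallel combination:
  Rp1 = R1 ‖ R2 (parallel, both between nodes 0 and 1) = 1/(1/1800 + 1/390) = 320.5 Ω
  Rp2 = R3 ‖ R4 (parallel, both between nodes 0 and 3) = 1/(1/820 + 1/2.4) = 2.393 Ω
  Rs1 = Rp1 + Rp2 (series, joined only at node 0) = 320.5 + 2.393 = 322.9 Ω
  Rp3 = R5 ‖ Rs1 (parallel, both between nodes 1 and 3) = 1/(1/2.7 + 1/322.9) = 2.678 Ω
R_th = 2.678 Ω

Final answer: V_th = 0.01452 V, R_th = 2.678 Ω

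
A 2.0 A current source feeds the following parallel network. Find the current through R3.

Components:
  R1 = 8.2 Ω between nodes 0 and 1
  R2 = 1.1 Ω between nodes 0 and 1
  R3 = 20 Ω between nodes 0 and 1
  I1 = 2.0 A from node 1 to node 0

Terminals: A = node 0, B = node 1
All resistors sit directly between nodes 0 and 1, so they are in parallel and share one voltage V; the full source current 2 A splits among them.
1/R_par = 1/8.2 + 1/1.1 + 1/20 = 1.081 S  =>  R_par = 0.925 Ω
V = I × R_par = 2 × 0.925 = 1.85 V
I_R3 = V/R3 = 1.85/20 = 0.0925 A

Final answer: 0.0925 A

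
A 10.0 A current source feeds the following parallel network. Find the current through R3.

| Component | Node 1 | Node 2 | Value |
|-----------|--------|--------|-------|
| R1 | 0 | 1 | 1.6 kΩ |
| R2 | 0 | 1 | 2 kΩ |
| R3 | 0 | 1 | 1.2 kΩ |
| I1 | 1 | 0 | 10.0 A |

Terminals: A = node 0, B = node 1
All resistors sit directly between nodes 0 and 1, so they are in parallel and share one voltage V; the full source current 10 A splits among them.
1/R_par = 1/1600 + 1/2000 + 1/1200 = 0.001958 S  =>  R_par = 510.6 Ω
V = I × R_par = 10 × 510.6 = 5106 V
I_R3 = V/R3 = 5106/1200 = 4.255 A

Final answer: 4.255 A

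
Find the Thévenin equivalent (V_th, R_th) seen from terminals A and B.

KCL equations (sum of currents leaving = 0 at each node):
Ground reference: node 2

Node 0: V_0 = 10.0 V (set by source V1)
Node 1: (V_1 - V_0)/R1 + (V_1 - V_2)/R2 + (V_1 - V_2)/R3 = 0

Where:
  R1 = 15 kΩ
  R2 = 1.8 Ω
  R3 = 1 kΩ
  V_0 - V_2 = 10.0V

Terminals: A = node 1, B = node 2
Step 1 — V_th is the open-circuit voltage V_A - V_B (nothing connected across the terminals).
Nodal analysis, taking node 2 as the 0 V reference.
Source V1 fixes V_0 = 10 V.
KCL at each unknown node (sum of currents leaving = 0; resistances in Ω):
  Node 1: (V_1 - 10)/15000 + (V_1 - 0)/1.8 + (V_1 - 0)/1000 = 0
Collecting terms: 0.5566 × V_1 = 0.0006667  =>  V_1 = 0.001198 V
V_th = V_1 - V_2 = 0.001198 - 0 = 0.001198 V
Step 2 — R_th: zero the source — replace V1 by a short circuit (node 2 merges into node 0) — and find the resistance seen between A (node 1) and B (node 0).
Reduce the network between node 1 (A) and node 0 (B) by series/parallel combination:
  Rp1 = R1 ‖ R2 ‖ R3 (parallel, all between nodes 0 and 1) = 1/(1/15000 + 1/1.8 + 1/1000) = 1.797 Ω
R_th = 1.797 Ω

Final answer: V_th = 0.001198 V, R_th = 1.797 Ω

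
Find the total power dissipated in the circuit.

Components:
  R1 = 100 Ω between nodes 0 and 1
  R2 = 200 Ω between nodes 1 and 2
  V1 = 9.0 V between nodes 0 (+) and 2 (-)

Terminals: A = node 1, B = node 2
Nodal analysis, taking node 2 as the 0 V reference.
Source V1 fixes V_0 = 9 V.
KCL at each unknown node (sum of currents leaving = 0; resistances in Ω):
  Node 1: (V_1 - 9)/100 + (V_1 - 0)/200 = 0
Collecting terms: 0.015 × V_1 = 0.09  =>  V_1 = 6 V
Power in each resistor, P = (ΔV)²/R:
  P_R1 = (9 - 6)²/100 = 0.09 W
  P_R2 = (6 - 0)²/200 = 0.18 W
P_total = P_R1 + P_R2 = 0.27 W

Final answer: 0.27 W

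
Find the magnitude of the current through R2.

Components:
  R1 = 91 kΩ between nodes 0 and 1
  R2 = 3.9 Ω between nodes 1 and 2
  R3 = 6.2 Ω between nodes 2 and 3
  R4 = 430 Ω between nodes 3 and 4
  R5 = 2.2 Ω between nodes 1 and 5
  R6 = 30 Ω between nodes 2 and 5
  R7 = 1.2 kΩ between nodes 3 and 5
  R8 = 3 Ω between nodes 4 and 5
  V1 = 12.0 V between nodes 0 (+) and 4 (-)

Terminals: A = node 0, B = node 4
Nodal analysis, taking node 4 as the 0 V reference.
Source V1 fixes V_0 = 12 V.
KCL at each unknown node (sum of currents leaving = 0; resistances in Ω):
  Node 1: (V_1 - 12)/91000 + (V_1 - V_2)/3.9 + (V_1 - V_5)/2.2 = 0
  Node 2: (V_2 - V_1)/3.9 + (V_2 - V_3)/6.2 + (V_2 - V_5)/30 = 0
  Node 3: (V_3 - V_2)/6.2 + (V_3 - 0)/430 + (V_3 - V_5)/1200 = 0
  Node 5: (V_5 - V_1)/2.2 + (V_5 - V_2)/30 + (V_5 - V_3)/1200 + (V_5 - 0)/3 = 0
Collecting terms (coefficients in siemens):
  0.711·V_1 - 0.2564·V_2 - 0.4545·V_5 = 0.0001319
  0.451·V_2 - 0.2564·V_1 - 0.1613·V_3 - 0.03333·V_5 = 0
  0.1644·V_3 - 0.1613·V_2 - 0.0008333·V_5 = 0
  0.822·V_5 - 0.4545·V_1 - 0.03333·V_2 - 0.0008333·V_3 = 0
Solving these 4 simultaneous equations (Gaussian elimination) gives:
  V_1 = 0.0006608 V, V_2 = 0.0006242 V, V_3 = 0.0006142 V, V_5 = 0.0003913 V
I_R2 = (V_1 - V_2)/R2 = (0.0006608 - 0.0006242)/3.9 = 0.000009377 A
|I_R2| = 0.000009377 A

Final answer: |I_R2| = 9.377e-06 A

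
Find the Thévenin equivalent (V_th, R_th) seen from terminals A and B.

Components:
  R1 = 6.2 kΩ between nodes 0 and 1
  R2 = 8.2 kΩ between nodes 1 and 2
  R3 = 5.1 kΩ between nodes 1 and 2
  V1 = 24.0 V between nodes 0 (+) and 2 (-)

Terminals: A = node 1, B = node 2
Step 1 — V_th is the open-circuit voltage V_A - V_B (nothing connected across the terminals).
Nodal analysis, taking node 2 as the 0 V reference.
Source V1 fixes V_0 = 24 V.
KCL at each unknown node (sum of currents leaving = 0; resistances in Ω):
  Node 1: (V_1 - 24)/6200 + (V_1 - 0)/8200 + (V_1 - 0)/5100 = 0
Collecting terms: 0.0004793 × V_1 = 0.003871  =>  V_1 = 8.076 V
V_th = V_1 - V_2 = 8.076 - 0 = 8.076 V
Step 2 — R_th: zero the source — replace V1 by a short circuit (node 2 merges into node 0) — and find the resistance seen between A (node 1) and B (node 0).
Reduce the network between node 1 (A) and node 0 (B) by series/parallel combination:
  Rp1 = R1 ‖ R2 ‖ R3 (parallel, all between nodes 0 and 1) = 1/(1/6200 + 1/8200 + 1/5100) = 2086 Ω
R_th = 2.086 kΩ

Final answer: V_th = 8.076 V, R_th = 2.086 kΩ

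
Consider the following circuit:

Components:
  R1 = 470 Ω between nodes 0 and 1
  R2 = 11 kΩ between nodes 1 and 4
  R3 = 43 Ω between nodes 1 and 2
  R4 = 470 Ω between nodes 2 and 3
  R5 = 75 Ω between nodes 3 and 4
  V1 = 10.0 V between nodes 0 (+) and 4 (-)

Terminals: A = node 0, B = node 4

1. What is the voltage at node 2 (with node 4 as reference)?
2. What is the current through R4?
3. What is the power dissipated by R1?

Nodal analysis, taking node 4 as the 0 V reference.
Source V1 fixes V_0 = 10 V.
KCL at each unknown node (sum of currents leaving = 0; resistances in Ω):
  Node 1: (V_1 - 10)/470 + (V_1 - 0)/11000 + (V_1 - V_2)/43 = 0
  Node 2: (V_2 - V_1)/43 + (V_2 - V_3)/470 = 0
  Node 3: (V_3 - V_2)/470 + (V_3 - 0)/75 = 0
Collecting terms (coefficients in siemens):
  0.02547·V_1 - 0.02326·V_2 = 0.02128
  0.02538·V_2 - 0.02326·V_1 - 0.002128·V_3 = 0
  0.01546·V_3 - 0.002128·V_2 = 0
Solving these 3 simultaneous equations (Gaussian elimination) gives:
  V_1 = 5.429 V, V_2 = 5.032 V, V_3 = 0.6924 V
Part 1:
  Read off the nodal solution: V_2 = 5.032 V
Part 2:
  I_R4 = (V_2 - V_3)/R4 = (5.032 - 0.6924)/470 = 0.009233 A
  Magnitude: I_R4 = 0.009233 A
Part 3:
  I_R1 = (V_0 - V_1)/R1 = (10 - 5.429)/470 = 0.009726 A
  P_R1 = I_R1² × R1 = (0.009726)² × 470 = 0.04446 W

Final answers:
1. V_2 = 5.032 V
2. I_R4 = 0.009233 A
3. P_R1 = 0.04446 W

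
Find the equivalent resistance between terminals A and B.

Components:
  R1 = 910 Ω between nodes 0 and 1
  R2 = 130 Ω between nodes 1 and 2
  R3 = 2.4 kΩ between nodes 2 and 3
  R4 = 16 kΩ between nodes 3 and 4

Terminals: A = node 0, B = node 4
Reduce the network between node 0 (A) and node 4 (B) by series/parallel combination:
  Rs1 = R1 + R2 (series, joined only at node 1) = 910 + 130 = 1040 Ω
  Rs2 = R3 + Rs1 (series, joined only at node 2) = 2400 + 1040 = 3440 Ω
  Rs3 = R4 + Rs2 (series, joined only at node 3) = 16000 + 3440 = 19440 Ω
R_eq = 19.44 kΩ

Final answer: 19.44 kΩ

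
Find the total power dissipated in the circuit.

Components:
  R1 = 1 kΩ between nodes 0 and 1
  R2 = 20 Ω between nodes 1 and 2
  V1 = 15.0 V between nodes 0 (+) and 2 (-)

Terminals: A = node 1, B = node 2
Nodal analysis, taking node 2 as the 0 V reference.
Source V1 fixes V_0 = 15 V.
KCL at each unknown node (sum of currents leaving = 0; resistances in Ω):
  Node 1: (V_1 - 15)/1000 + (V_1 - 0)/20 = 0
Collecting terms: 0.051 × V_1 = 0.015  =>  V_1 = 0.2941 V
Power in each resistor, P = (ΔV)²/R:
  P_R1 = (15 - 0.2941)²/1000 = 0.2163 W
  P_R2 = (0.2941 - 0)²/20 = 0.004325 W
P_total = P_R1 + P_R2 = 0.2206 W

Final answer: 0.2206 W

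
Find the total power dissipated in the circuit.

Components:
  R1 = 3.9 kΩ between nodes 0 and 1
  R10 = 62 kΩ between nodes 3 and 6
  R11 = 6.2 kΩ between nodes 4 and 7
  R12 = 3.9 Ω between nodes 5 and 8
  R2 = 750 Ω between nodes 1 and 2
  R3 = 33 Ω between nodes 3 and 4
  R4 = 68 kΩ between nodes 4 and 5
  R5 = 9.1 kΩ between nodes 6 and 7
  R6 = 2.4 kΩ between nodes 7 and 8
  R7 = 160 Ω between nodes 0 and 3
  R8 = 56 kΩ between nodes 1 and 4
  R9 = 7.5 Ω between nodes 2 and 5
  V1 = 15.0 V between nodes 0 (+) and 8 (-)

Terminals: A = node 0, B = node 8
Nodal analysis, taking node 8 as the 0 V reference.
Source V1 fixes V_0 = 15 V.
KCL at each unknown node (sum of currents leaving = 0; resistances in Ω):
  Node 1: (V_1 - 15)/3900 + (V_1 - V_2)/750 + (V_1 - V_4)/56000 = 0
  Node 2: (V_2 - V_1)/750 + (V_2 - V_5)/7.5 = 0
  Node 3: (V_3 - V_4)/33 + (V_3 - 15)/160 + (V_3 - V_6)/62000 = 0
  Node 4: (V_4 - V_3)/33 + (V_4 - V_5)/68000 + (V_4 - V_1)/56000 + (V_4 - V_7)/6200 = 0
  Node 5: (V_5 - V_4)/68000 + (V_5 - V_2)/7.5 + (V_5 - 0)/3.9 = 0
  Node 6: (V_6 - V_7)/9100 + (V_6 - V_3)/62000 = 0
  Node 7: (V_7 - V_6)/9100 + (V_7 - 0)/2400 + (V_7 - V_4)/6200 = 0
Collecting terms (coefficients in siemens):
  0.001608·V_1 - 0.001333·V_2 - 0.00001786·V_4 = 0.003846
  0.1347·V_2 - 0.001333·V_1 - 0.1333·V_5 = 0
  0.03657·V_3 - 0.0303·V_4 - 0.00001613·V_6 = 0.09375
  0.0305·V_4 - 0.00001786·V_1 - 0.0303·V_3 - 0.00001471·V_5 - 0.0001613·V_7 = 0
  0.3898·V_5 - 0.1333·V_2 - 0.00001471·V_4 = 0
  0.000126·V_6 - 0.00001613·V_3 - 0.0001099·V_7 = 0
  0.0006878·V_7 - 0.0001613·V_4 - 0.0001099·V_6 = 0
Solving these 7 simultaneous equations (Gaussian elimination) gives:
  V_1 = 2.587 V, V_2 = 0.03956 V, V_3 = 14.64 V, V_4 = 14.57 V
  V_5 = 0.01408 V, V_6 = 5.64 V, V_7 = 4.319 V
Power in each resistor, P = (ΔV)²/R:
  P_R1 = (15 - 2.587)²/3900 = 0.03951 W
  P_R2 = (2.587 - 0.03956)²/750 = 0.008654 W
  P_R3 = (14.64 - 14.57)²/33 = 0.0001431 W
  P_R4 = (14.57 - 0.01408)²/68000 = 0.003118 W
  P_R5 = (5.64 - 4.319)²/9100 = 0.0001919 W
  P_R6 = (4.319 - 0)²/2400 = 0.007771 W
  P_R7 = (15 - 14.64)²/160 = 0.000794 W
  P_R8 = (2.587 - 14.57)²/56000 = 0.002566 W
  P_R9 = (0.03956 - 0.01408)²/7.5 = 0.00008654 W
  P_R10 = (14.64 - 5.64)²/62000 = 0.001307 W
  P_R11 = (14.57 - 4.319)²/6200 = 0.01697 W
  P_R12 = (0.01408 - 0)²/3.9 = 0.00005085 W
P_total = P_R1 + P_R2 + P_R3 + P_R4 + P_R5 + P_R6 + P_R7 + P_R8 + P_R9 + P_R10 + P_R11 + P_R12 = 0.08116 W

Final answer: 0.08116 W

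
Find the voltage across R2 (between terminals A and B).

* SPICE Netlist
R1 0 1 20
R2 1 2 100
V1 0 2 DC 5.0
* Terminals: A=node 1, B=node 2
R1 and R2 are in series across V1 (node 0 → node 1 → node 2), and the output A–B is taken across R2, so this is a voltage divider.
Series current: I = V1/(R1 + R2) = 5/(20 + 100) = 5/120 = 0.04167 A
V_R2 = I × R2 = V1 × R2/(R1 + R2) = 5 × 100/120 = 4.167 V

Final answer: 4.167 V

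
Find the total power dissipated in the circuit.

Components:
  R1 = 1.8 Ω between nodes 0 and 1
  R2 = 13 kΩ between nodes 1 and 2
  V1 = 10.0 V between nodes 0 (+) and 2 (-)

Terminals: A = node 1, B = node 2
Nodal analysis, taking node 2 as the 0 V reference.
Source V1 fixes V_0 = 10 V.
KCL at each unknown node (sum of currents leaving = 0; resistances in Ω):
  Node 1: (V_1 - 10)/1.8 + (V_1 - 0)/13000 = 0
Collecting terms: 0.5556 × V_1 = 5.556  =>  V_1 = 9.999 V
Power in each resistor, P = (ΔV)²/R:
  P_R1 = (10 - 9.999)²/1.8 = 0.000001065 W
  P_R2 = (9.999 - 0)²/13000 = 0.00769 W
P_total = P_R1 + P_R2 = 0.007691 W

Final answer: 0.007691 W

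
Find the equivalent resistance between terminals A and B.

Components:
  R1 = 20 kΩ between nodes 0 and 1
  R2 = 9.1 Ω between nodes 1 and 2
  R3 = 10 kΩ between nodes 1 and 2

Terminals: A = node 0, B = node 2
Reduce the network between node 0 (A) and node 2 (B) by series/parallel combination:
  Rp1 = R2 ‖ R3 (parallel, both between nodes 1 and 2) = 1/(1/9.1 + 1/10000) = 9.092 Ω
  Rs1 = R1 + Rp1 (series, joined only at node 1) = 20000 + 9.092 = 20010 Ω
R_eq = 20.01 kΩ

Final answer: 20.01 kΩ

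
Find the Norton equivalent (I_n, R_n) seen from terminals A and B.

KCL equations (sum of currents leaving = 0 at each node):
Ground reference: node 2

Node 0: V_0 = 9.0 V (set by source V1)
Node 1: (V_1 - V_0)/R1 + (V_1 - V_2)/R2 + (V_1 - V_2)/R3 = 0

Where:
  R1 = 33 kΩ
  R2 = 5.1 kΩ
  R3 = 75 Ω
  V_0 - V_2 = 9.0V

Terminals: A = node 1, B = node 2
Find the Thévenin equivalent first; then I_n = V_th/R_th and R_n = R_th.
Step 1 — V_th is the open-circuit voltage V_A - V_B (nothing connected across the terminals).
Nodal analysis, taking node 2 as the 0 V reference.
Source V1 fixes V_0 = 9 V.
KCL at each unknown node (sum of currents leaving = 0; resistances in Ω):
  Node 1: (V_1 - 9)/33000 + (V_1 - 0)/5100 + (V_1 - 0)/75 = 0
Collecting terms: 0.01356 × V_1 = 0.0002727  =>  V_1 = 0.02011 V
V_th = V_1 - V_2 = 0.02011 - 0 = 0.02011 V
Step 2 — R_th: zero the source — replace V1 by a short circuit (node 2 merges into node 0) — and find the resistance seen between A (node 1) and B (node 0).
Reduce the network between node 1 (A) and node 0 (B) by series/parallel combination:
  Rp1 = R1 ‖ R2 ‖ R3 (parallel, all between nodes 0 and 1) = 1/(1/33000 + 1/5100 + 1/75) = 73.75 Ω
R_th = 73.75 Ω
I_n = V_th/R_th = 0.02011/73.75 = 0.0002727 A, and R_n = R_th = 73.75 Ω

Final answer: I_n = 0.0002727 A, R_n = 73.75 Ω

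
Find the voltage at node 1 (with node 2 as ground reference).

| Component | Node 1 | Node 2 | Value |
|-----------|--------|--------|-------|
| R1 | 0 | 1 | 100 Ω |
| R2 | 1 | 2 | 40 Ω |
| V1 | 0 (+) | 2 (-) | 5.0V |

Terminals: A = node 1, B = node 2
Nodal analysis, taking node 2 as the 0 V reference.
Source V1 fixes V_0 = 5 V.
KCL at each unknown node (sum of currents leaving = 0; resistances in Ω):
  Node 1: (V_1 - 5)/100 + (V_1 - 0)/40 = 0
Collecting terms: 0.035 × V_1 = 0.05  =>  V_1 = 1.429 V
The requested potential is V_1 = 1.429 V.

Final answer: V_1 = 1.429 V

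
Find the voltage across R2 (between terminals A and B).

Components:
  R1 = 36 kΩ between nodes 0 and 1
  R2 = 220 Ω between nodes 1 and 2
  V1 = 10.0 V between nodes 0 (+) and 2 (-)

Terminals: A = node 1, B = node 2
R1 and R2 are in series across V1 (node 0 → node 1 → node 2), and the output A–B is taken across R2, so this is a voltage divider.
Series current: I = V1/(R1 + R2) = 10/(36000 + 220) = 10/36220 = 0.0002761 A
V_R2 = I × R2 = V1 × R2/(R1 + R2) = 10 × 220/36220 = 0.06074 V

Final answer: 0.06074 V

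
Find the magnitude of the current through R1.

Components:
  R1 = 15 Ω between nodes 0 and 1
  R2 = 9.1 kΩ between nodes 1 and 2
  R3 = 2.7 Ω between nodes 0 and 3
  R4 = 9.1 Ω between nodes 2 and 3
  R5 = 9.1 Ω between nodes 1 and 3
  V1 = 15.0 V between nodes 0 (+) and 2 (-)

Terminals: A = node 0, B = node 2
Nodal analysis, taking node 2 as the 0 V reference.
Source V1 fixes V_0 = 15 V.
KCL at each unknown node (sum of currents leaving = 0; resistances in Ω):
  Node 1: (V_1 - 15)/15 + (V_1 - 0)/9100 + (V_1 - V_3)/9.1 = 0
  Node 3: (V_3 - 15)/2.7 + (V_3 - 0)/9.1 + (V_3 - V_1)/9.1 = 0
Collecting terms (coefficients in siemens):
  0.1767·V_1 - 0.1099·V_3 = 1
  0.5902·V_3 - 0.1099·V_1 = 5.556
Determinant D = (0.1767)(0.5902) - (-0.1099)(-0.1099) = 0.09218
V_1 = [(1)(0.5902) - (-0.1099)(5.556)]/D = 13.02 V
V_3 = [(0.1767)(5.556) - (1)(-0.1099)]/D = 11.84 V
I_R1 = (V_0 - V_1)/R1 = (15 - 13.02)/15 = 0.1317 A
|I_R1| = 0.1317 A

Final answer: |I_R1| = 0.1317 A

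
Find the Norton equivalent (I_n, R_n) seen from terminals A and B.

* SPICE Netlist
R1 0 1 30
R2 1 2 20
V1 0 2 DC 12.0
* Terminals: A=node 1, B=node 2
Find the Thévenin equivalent first; then I_n = V_th/R_th and R_n = R_th.
Step 1 — V_th is the open-circuit voltage V_A - V_B (nothing connected across the terminals).
Nodal analysis, taking node 2 as the 0 V reference.
Source V1 fixes V_0 = 12 V.
KCL at each unknown node (sum of currents leaving = 0; resistances in Ω):
  Node 1: (V_1 - 12)/30 + (V_1 - 0)/20 = 0
Collecting terms: 0.08333 × V_1 = 0.4  =>  V_1 = 4.8 V
V_th = V_1 - V_2 = 4.8 - 0 = 4.8 V
Step 2 — R_th: zero the source — replace V1 by a short circuit (node 2 merges into node 0) — and find the resistance seen between A (node 1) and B (node 0).
Reduce the network between node 1 (A) and node 0 (B) by series/parallel combination:
  Rp1 = R1 ‖ R2 (parallel, both between nodes 0 and 1) = 1/(1/30 + 1/20) = 12 Ω
R_th = 12 Ω
I_n = V_th/R_th = 4.8/12 = 0.4 A, and R_n = R_th = 12 Ω

Final answer: I_n = 0.4 A, R_n = 12 Ω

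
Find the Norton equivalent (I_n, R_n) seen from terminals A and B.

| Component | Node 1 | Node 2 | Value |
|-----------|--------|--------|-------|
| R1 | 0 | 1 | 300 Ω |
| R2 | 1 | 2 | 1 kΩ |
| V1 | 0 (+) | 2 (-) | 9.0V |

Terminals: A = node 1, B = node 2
Find the Thévenin equivalent first; then I_n = V_th/R_th and R_n = R_th.
Step 1 — V_th is the open-circuit voltage V_A - V_B (nothing connected across the terminals).
Nodal analysis, taking node 2 as the 0 V reference.
Source V1 fixes V_0 = 9 V.
KCL at each unknown node (sum of currents leaving = 0; resistances in Ω):
  Node 1: (V_1 - 9)/300 + (V_1 - 0)/1000 = 0
Collecting terms: 0.004333 × V_1 = 0.03  =>  V_1 = 6.923 V
V_th = V_1 - V_2 = 6.923 - 0 = 6.923 V
Step 2 — R_th: zero the source — replace V1 by a short circuit (node 2 merges into node 0) — and find the resistance seen between A (node 1) and B (node 0).
Reduce the network between node 1 (A) and node 0 (B) by series/parallel combination:
  Rp1 = R1 ‖ R2 (parallel, both between nodes 0 and 1) = 1/(1/300 + 1/1000) = 230.8 Ω
R_th = 230.8 Ω
I_n = V_th/R_th = 6.923/230.8 = 0.03 A, and R_n = R_th = 230.8 Ω

Final answer: I_n = 0.03 A, R_n = 230.8 Ω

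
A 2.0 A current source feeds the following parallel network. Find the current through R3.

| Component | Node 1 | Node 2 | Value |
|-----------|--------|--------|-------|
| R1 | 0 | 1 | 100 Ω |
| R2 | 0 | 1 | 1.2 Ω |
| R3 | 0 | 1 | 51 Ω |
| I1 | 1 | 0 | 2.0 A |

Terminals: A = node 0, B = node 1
All resistors sit directly between nodes 0 and 1, so they are in parallel and share one voltage V; the full source current 2 A splits among them.
1/R_par = 1/100 + 1/1.2 + 1/51 = 0.8629 S  =>  R_par = 1.159 Ω
V = I × R_par = 2 × 1.159 = 2.318 V
I_R3 = V/R3 = 2.318/51 = 0.04544 A

Final answer: 0.04544 A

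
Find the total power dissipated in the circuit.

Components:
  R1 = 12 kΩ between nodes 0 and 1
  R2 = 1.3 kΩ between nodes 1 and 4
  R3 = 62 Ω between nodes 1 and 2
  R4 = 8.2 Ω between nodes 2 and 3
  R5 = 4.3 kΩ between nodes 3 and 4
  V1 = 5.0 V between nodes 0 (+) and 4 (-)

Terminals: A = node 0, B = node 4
Nodal analysis, taking node 4 as the 0 V reference.
Source V1 fixes V_0 = 5 V.
KCL at each unknown node (sum of currents leaving = 0; resistances in Ω):
  Node 1: (V_1 - 5)/12000 + (V_1 - 0)/1300 + (V_1 - V_2)/62 = 0
  Node 2: (V_2 - V_1)/62 + (V_2 - V_3)/8.2 = 0
  Node 3: (V_3 - V_2)/8.2 + (V_3 - 0)/4300 = 0
Collecting terms (coefficients in siemens):
  0.01698·V_1 - 0.01613·V_2 = 0.0004167
  0.1381·V_2 - 0.01613·V_1 - 0.122·V_3 = 0
  0.1222·V_3 - 0.122·V_2 = 0
Solving these 3 simultaneous equations (Gaussian elimination) gives:
  V_1 = 0.3853 V, V_2 = 0.3798 V, V_3 = 0.3791 V
Power in each resistor, P = (ΔV)²/R:
  P_R1 = (5 - 0.3853)²/12000 = 0.001775 W
  P_R2 = (0.3853 - 0)²/1300 = 0.0001142 W
  P_R3 = (0.3853 - 0.3798)²/62 = 0.000000482 W
  P_R4 = (0.3798 - 0.3791)²/8.2 = 0.00000006374 W
  P_R5 = (0.3791 - 0)²/4300 = 0.00003343 W
P_total = P_R1 + P_R2 + P_R3 + P_R4 + P_R5 = 0.001923 W

Final answer: 0.001923 W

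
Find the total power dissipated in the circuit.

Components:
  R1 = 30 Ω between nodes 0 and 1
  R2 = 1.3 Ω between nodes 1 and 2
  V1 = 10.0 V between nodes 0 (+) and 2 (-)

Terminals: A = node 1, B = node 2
Nodal analysis, taking node 2 as the 0 V reference.
Source V1 fixes V_0 = 10 V.
KCL at each unknown node (sum of currents leaving = 0; resistances in Ω):
  Node 1: (V_1 - 10)/30 + (V_1 - 0)/1.3 = 0
Collecting terms: 0.8026 × V_1 = 0.3333  =>  V_1 = 0.4153 V
Power in each resistor, P = (ΔV)²/R:
  P_R1 = (10 - 0.4153)²/30 = 3.062 W
  P_R2 = (0.4153 - 0)²/1.3 = 0.1327 W
P_total = P_R1 + P_R2 = 3.195 W

Final answer: 3.195 W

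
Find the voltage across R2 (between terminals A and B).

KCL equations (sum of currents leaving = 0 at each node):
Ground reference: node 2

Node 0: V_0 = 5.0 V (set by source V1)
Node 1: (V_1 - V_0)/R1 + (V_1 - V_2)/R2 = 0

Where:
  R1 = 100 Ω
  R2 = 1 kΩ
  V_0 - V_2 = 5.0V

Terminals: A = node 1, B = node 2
R1 and R2 are in series across V1 (node 0 → node 1 → node 2), and the output A–B is taken across R2, so this is a voltage divider.
Series current: I = V1/(R1 + R2) = 5/(100 + 1000) = 5/1100 = 0.004545 A
V_R2 = I × R2 = V1 × R2/(R1 + R2) = 5 × 1000/1100 = 4.545 V

Final answer: 4.545 V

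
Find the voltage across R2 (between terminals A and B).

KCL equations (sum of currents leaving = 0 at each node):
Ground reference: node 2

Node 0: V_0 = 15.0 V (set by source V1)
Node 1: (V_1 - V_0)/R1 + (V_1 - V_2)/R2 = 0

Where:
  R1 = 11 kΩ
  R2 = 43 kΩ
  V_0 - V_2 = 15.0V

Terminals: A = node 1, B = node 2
R1 and R2 are in series across V1 (node 0 → node 1 → node 2), and the output A–B is taken across R2, so this is a voltage divider.
Series current: I = V1/(R1 + R2) = 15/(11000 + 43000) = 15/54000 = 0.0002778 A
V_R2 = I × R2 = V1 × R2/(R1 + R2) = 15 × 43000/54000 = 11.94 V

Final answer: 11.94 V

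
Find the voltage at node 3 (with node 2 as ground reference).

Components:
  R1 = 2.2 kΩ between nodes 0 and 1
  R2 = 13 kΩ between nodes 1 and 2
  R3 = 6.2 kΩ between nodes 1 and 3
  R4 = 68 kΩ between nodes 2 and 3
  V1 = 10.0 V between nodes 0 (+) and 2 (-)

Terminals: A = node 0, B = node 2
Nodal analysis, taking node 2 as the 0 V reference.
Source V1 fixes V_0 = 10 V.
KCL at each unknown node (sum of currents leaving = 0; resistances in Ω):
  Node 1: (V_1 - 10)/2200 + (V_1 - 0)/13000 + (V_1 - V_3)/6200 = 0
  Node 3: (V_3 - V_1)/6200 + (V_3 - 0)/68000 = 0
Collecting terms (coefficients in siemens):
  0.0006928·V_1 - 0.0001613·V_3 = 0.004545
  0.000176·V_3 - 0.0001613·V_1 = 0
Determinant D = (0.0006928)(0.000176) - (-0.0001613)(-0.0001613) = 0.00000009591
V_1 = [(0.004545)(0.000176) - (-0.0001613)(0)]/D = 8.341 V
V_3 = [(0.0006928)(0) - (0.004545)(-0.0001613)]/D = 7.644 V
The requested potential is V_3 = 7.644 V.

Final answer: V_3 = 7.644 V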